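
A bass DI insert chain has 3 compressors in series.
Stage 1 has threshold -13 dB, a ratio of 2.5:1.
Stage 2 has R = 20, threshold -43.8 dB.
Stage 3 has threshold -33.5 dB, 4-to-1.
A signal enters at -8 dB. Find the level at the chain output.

-42.16 dB

Stage 1: overshoot 5 dB → 5/2.5 = 2 dB → -11 dB.
Stage 2: 32.8 dB above -43.8 dB, reduced 20:1 to 1.64 dB above → -42.16 dB.
Stage 3: -42.16 dB is at or below the -33.5 dB threshold — no compression; output -42.16 dB.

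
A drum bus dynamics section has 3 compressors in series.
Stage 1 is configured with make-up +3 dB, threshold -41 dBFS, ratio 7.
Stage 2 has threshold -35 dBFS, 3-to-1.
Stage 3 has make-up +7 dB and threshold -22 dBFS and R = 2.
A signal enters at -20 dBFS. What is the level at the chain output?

Stage 1: -20 dBFS is 21 dB over -41 dBFS; at 7:1 that becomes 3 dB over, giving -38 dBFS; +3 dB make-up → -35 dBFS.
Stage 2: below threshold (-35 ≤ -35); passes unchanged; output -35 dBFS.
Stage 3: -35 dBFS ≤ -22 dBFS, so stage 3 doesn't engage; make-up brings it to -28 dBFS.

-28 dBFS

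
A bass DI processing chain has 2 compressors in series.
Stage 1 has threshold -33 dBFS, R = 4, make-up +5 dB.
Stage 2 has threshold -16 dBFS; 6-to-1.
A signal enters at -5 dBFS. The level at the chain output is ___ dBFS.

Stage 1: 28 dB above -33 dBFS, reduced 4:1 to 7 dB above → -26 dBFS; +5 dB make-up → -21 dBFS.
Stage 2: below threshold (-21 ≤ -16); passes unchanged; output -21 dBFS.

-21 dBFS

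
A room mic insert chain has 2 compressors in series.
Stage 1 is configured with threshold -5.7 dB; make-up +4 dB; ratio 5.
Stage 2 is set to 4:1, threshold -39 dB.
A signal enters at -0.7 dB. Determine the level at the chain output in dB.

Stage 1: overshoot 5 dB → 5/5 = 1 dB → -4.7 dB; +4 dB make-up → -0.7 dB.
Stage 2: overshoot 38.3 dB → 38.3/4 = 9.575 dB → -29.425 dB.

-29.425 dB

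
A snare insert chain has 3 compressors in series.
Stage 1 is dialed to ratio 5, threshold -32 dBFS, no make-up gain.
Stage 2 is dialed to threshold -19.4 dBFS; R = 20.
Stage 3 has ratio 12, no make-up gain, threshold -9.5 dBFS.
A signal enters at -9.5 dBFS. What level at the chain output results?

-27.5 dBFS

Stage 1: -9.5 dBFS is 22.5 dB over -32 dBFS; at 5:1 that becomes 4.5 dB over, giving -27.5 dBFS.
Stage 2: -27.5 dBFS ≤ -19.4 dBFS, so stage 2 doesn't engage; output -27.5 dBFS.
Stage 3: -27.5 dBFS ≤ -9.5 dBFS, so stage 3 doesn't engage; output -27.5 dBFS.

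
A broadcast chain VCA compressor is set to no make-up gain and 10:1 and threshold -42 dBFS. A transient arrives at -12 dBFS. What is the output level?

-39 dBFS

Overshoot: -12 − (-42) = 30 dB.
10:1 compression reduces that to 30/10 = 3 dB over.
That puts the output at -39 dBFS.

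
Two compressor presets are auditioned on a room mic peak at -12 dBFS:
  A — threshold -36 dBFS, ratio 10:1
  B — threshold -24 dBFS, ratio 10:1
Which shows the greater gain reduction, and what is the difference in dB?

A, by 10.8 dB

A: GR = 24 − 24/10 = 21.6 dB.
B: GR = 12 − 12/10 = 10.8 dB.
Difference: 10.8 dB in favour of A.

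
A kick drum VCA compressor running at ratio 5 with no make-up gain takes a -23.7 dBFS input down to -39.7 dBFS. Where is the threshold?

-43.7 dBFS

Let T be the threshold. Output overshoot = (input overshoot)/R, so -39.7 − T = (-23.7 − T)/5.
5·(-39.7 − T) = -23.7 − T → 4·T = -198.5 − (-23.7) = -174.8.
T = -174.8/4 = -43.7 dBFS.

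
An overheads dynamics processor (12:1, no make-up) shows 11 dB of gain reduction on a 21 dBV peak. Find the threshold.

9 dBV

Gain reduction = 21 − 10 = 11 dB; output overshoot = GR / (R − 1) = 11 / 11 = 1 dB.
Threshold = output − output overshoot = 10 − 1 = 9 dBV.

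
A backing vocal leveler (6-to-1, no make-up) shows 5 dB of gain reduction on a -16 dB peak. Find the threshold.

Input is 6 dB above T (since output overshoot × R = input overshoot: (-21 − T)·6 = -16 − T gives T = -22 dB).
Check: -22 + (-16 − (-22))/6 = -22 + 1 = -21 dB. ✓

-22 dB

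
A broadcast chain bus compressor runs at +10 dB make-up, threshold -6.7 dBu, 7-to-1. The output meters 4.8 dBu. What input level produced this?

3.8 dBu

Before make-up, the level was 4.8 − 10 = -5.2 dBu.
The compressed level sits -5.2 − (-6.7) = 1.5 dB over threshold.
Input overshoot = R × output overshoot = 10.5 dB → input = -6.7 + 10.5 = 3.8 dBu.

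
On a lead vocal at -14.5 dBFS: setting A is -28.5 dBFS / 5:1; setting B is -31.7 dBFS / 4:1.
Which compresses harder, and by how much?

A: 14 dB over, compressed to 2.8 dB over, so 11.2 dB of GR.
B: 17.2 dB over, compressed to 4.3 dB over, so 12.9 dB of GR.
B applies 1.7 dB more gain reduction.

B, by 1.7 dB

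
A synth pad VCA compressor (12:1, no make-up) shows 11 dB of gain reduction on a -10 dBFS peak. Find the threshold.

Gain reduction = -10 − (-21) = 11 dB; output overshoot = GR / (R − 1) = 11 / 11 = 1 dB.
Threshold = output − output overshoot = -21 − 1 = -22 dBFS.

-22 dBFS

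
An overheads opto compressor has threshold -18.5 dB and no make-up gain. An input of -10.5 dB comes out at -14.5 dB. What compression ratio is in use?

Input overshoot = -10.5 − (-18.5) = 8 dB; output overshoot = -14.5 − (-18.5) = 4 dB.
Ratio = 8 / 4 = 2.

2:1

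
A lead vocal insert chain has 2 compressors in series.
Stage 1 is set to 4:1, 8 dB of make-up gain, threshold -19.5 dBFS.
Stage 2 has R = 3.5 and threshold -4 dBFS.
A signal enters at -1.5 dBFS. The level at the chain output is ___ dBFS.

Stage 1: 18 dB above -19.5 dBFS, reduced 4:1 to 4.5 dB above → -15 dBFS; +8 dB make-up → -7 dBFS.
Stage 2: -7 dBFS ≤ -4 dBFS, so stage 2 doesn't engage; output -7 dBFS.

-7 dBFS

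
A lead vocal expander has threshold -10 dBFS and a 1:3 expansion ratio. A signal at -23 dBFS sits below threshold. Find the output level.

Undershoot = (-10) − (-23) = 13 dB.
At 1:3, that expands to 39 dB under threshold.
Output = -10 − 39 = -49 dBFS.

-49 dBFS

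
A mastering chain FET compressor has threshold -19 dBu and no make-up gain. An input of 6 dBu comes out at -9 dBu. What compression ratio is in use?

2.5:1

Input overshoot = 6 − (-19) = 25 dB; output overshoot = -9 − (-19) = 10 dB.
Ratio = 25 / 10 = 2.5.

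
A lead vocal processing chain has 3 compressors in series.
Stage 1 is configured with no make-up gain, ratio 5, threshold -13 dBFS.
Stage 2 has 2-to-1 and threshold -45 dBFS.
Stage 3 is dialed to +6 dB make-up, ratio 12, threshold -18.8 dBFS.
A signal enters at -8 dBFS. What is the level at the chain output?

Stage 1: overshoot 5 dB → 5/5 = 1 dB → -12 dBFS.
Stage 2: -12 dBFS is 33 dB over -45 dBFS; at 2:1 that becomes 16.5 dB over, giving -28.5 dBFS.
Stage 3: below threshold (-28.5 ≤ -18.8); passes unchanged; make-up brings it to -22.5 dBFS.

-22.5 dBFS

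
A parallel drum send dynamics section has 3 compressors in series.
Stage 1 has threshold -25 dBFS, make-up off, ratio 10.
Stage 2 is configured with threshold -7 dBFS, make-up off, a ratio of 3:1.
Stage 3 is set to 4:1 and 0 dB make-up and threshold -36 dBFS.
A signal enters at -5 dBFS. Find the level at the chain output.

Stage 1: overshoot 20 dB → 20/10 = 2 dB → -23 dBFS.
Stage 2: -23 dBFS ≤ -7 dBFS, so stage 2 doesn't engage; output -23 dBFS.
Stage 3: -23 dBFS is 13 dB over -36 dBFS; at 4:1 that becomes 3.25 dB over, giving -32.75 dBFS.

-32.75 dBFS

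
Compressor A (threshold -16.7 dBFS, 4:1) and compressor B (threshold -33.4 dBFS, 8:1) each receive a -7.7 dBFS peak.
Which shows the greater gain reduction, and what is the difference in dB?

A: overshoot 9 dB → output overshoot 2.25 dB → GR 6.75 dB.
B: overshoot 25.7 dB → output overshoot 3.2125 dB → GR 22.4875 dB.
B reduces 15.7375 dB more.

B, by 15.7375 dB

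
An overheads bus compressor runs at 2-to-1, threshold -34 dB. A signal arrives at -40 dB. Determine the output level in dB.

-40 dB

-40 dB is 6 dB below the -34 dB threshold, so no gain reduction is applied.
Output = input = -40 dB.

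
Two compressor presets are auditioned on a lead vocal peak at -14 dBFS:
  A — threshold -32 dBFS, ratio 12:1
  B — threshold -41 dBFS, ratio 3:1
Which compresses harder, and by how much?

B, by 1.5 dB

A: 18 dB over, compressed to 1.5 dB over, so 16.5 dB of GR.
B: 27 dB over, compressed to 9 dB over, so 18 dB of GR.
B reduces 1.5 dB more.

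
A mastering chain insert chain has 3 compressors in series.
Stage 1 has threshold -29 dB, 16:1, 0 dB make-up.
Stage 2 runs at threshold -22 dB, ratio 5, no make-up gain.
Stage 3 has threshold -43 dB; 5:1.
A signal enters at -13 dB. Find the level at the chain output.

-40 dB

Stage 1: 16 dB above -29 dB, reduced 16:1 to 1 dB above → -28 dB.
Stage 2: -28 dB ≤ -22 dB, so stage 2 doesn't engage; output -28 dB.
Stage 3: overshoot 15 dB → 15/5 = 3 dB → -40 dB.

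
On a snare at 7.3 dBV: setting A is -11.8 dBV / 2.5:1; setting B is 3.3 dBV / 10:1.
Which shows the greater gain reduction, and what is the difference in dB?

A, by 7.86 dB

A: GR = 19.1 − 19.1/2.5 = 11.46 dB.
B: GR = 4 − 4/10 = 3.6 dB.
A reduces 7.86 dB more.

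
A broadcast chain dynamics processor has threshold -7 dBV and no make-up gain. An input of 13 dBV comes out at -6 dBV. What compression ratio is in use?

20:1

Input overshoot = 13 − (-7) = 20 dB; output overshoot = -6 − (-7) = 1 dB.
Ratio = 20 / 1 = 20.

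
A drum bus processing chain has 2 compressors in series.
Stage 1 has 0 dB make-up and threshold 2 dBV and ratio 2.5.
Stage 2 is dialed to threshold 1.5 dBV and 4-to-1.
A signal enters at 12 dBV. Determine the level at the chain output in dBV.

Stage 1: 10 dB above 2 dBV, reduced 2.5:1 to 4 dB above → 6 dBV.
Stage 2: 4.5 dB above 1.5 dBV, reduced 4:1 to 1.125 dB above → 2.625 dBV.

2.625 dBV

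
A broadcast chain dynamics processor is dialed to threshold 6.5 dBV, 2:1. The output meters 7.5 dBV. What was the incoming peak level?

That's 1 dB above the 6.5 dBV threshold.
Input overshoot = R × output overshoot = 2 dB → input = 6.5 + 2 = 8.5 dBV.

8.5 dBV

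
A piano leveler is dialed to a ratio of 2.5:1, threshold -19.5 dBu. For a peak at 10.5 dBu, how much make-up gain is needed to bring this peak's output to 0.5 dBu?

8 dB

Without make-up, output = threshold + overshoot/2.5 = -19.5 + 12 = -7.5 dBu.
Gap to target: 8 dB.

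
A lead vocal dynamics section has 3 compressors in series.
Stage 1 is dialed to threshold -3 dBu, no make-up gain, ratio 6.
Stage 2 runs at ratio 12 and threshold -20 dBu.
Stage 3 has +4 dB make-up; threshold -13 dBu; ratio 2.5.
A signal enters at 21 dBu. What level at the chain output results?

-14.25 dBu

Stage 1: 24 dB above -3 dBu, reduced 6:1 to 4 dB above → 1 dBu.
Stage 2: 21 dB above -20 dBu, reduced 12:1 to 1.75 dB above → -18.25 dBu.
Stage 3: -18.25 dBu is at or below the -13 dBu threshold — no compression; make-up brings it to -14.25 dBu.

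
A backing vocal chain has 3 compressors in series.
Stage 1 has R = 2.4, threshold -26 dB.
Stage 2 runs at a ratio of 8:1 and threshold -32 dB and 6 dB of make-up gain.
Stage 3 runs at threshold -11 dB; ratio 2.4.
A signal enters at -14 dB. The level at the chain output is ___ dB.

-24.625 dB

Stage 1: -14 dB is 12 dB over -26 dB; at 2.4:1 that becomes 5 dB over, giving -21 dB.
Stage 2: 11 dB above -32 dB, reduced 8:1 to 1.375 dB above → -30.625 dB; +6 dB make-up → -24.625 dB.
Stage 3: -24.625 dB is at or below the -11 dB threshold — no compression; output -24.625 dB.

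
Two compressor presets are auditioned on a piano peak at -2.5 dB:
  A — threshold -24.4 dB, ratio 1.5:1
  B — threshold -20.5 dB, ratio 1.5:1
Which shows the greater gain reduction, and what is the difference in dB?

A, by 1.3 dB

A: 21.9 dB over, compressed to 14.6 dB over, so 7.3 dB of GR.
B: 18 dB over, compressed to 12 dB over, so 6 dB of GR.
A applies 1.3 dB more gain reduction.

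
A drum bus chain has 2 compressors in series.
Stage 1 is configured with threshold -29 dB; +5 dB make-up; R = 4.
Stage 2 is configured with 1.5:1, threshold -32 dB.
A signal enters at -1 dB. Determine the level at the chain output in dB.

-22 dB

Stage 1: -1 dB is 28 dB over -29 dB; at 4:1 that becomes 7 dB over, giving -22 dB; +5 dB make-up → -17 dB.
Stage 2: -17 dB is 15 dB over -32 dB; at 1.5:1 that becomes 10 dB over, giving -22 dB.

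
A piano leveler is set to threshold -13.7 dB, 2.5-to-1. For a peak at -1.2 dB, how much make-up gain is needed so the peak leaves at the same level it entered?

7.5 dB

Overshoot 12.5 dB → 12.5/2.5 = 5 dB after compression, so the compressed level is -13.7 + 5 = -8.7 dB.
Make-up = target − compressed = -1.2 − (-8.7) = 7.5 dB.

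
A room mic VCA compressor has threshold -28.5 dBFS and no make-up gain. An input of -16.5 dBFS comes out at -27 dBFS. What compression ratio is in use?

8:1

Input overshoot = -16.5 − (-28.5) = 12 dB; output overshoot = -27 − (-28.5) = 1.5 dB.
Ratio = 12 / 1.5 = 8.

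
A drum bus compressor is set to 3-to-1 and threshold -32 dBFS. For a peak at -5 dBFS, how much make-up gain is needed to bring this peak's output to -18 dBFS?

Overshoot 27 dB → 27/3 = 9 dB after compression, so the compressed level is -32 + 9 = -23 dBFS.
Make-up = target − compressed = -18 − (-23) = 5 dB.

5 dB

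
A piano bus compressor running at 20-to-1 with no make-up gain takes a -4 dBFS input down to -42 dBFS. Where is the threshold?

-44 dBFS

Let T be the threshold. Output overshoot = (input overshoot)/R, so -42 − T = (-4 − T)/20.
20·(-42 − T) = -4 − T → 19·T = -840 − (-4) = -836.
T = -836/19 = -44 dBFS.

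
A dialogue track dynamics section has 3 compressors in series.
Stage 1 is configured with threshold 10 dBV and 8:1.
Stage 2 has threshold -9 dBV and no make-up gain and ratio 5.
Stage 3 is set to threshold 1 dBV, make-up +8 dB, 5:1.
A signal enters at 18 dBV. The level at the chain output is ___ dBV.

3 dBV

Stage 1: 8 dB above 10 dBV, reduced 8:1 to 1 dB above → 11 dBV.
Stage 2: 20 dB above -9 dBV, reduced 5:1 to 4 dB above → -5 dBV.
Stage 3: below threshold (-5 ≤ 1); passes unchanged; make-up brings it to 3 dBV.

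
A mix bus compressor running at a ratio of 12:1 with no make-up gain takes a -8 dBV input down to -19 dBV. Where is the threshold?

Let T be the threshold. Output overshoot = (input overshoot)/R, so -19 − T = (-8 − T)/12.
12·(-19 − T) = -8 − T → 11·T = -228 − (-8) = -220.
T = -220/11 = -20 dBV.

-20 dBV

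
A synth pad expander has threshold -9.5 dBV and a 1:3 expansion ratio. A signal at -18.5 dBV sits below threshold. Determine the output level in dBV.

The input is 9 dB below the -9.5 dBV threshold.
A 1:3 expander multiplies undershoot by 3: 9 × 3 = 27 dB below threshold.
Output = -9.5 − 27 = -36.5 dBV.

-36.5 dBV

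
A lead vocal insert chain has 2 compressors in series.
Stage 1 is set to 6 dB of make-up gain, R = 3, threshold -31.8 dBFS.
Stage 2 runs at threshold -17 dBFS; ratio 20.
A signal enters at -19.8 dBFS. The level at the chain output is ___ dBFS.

-21.8 dBFS

Stage 1: -19.8 dBFS is 12 dB over -31.8 dBFS; at 3:1 that becomes 4 dB over, giving -27.8 dBFS; +6 dB make-up → -21.8 dBFS.
Stage 2: -21.8 dBFS ≤ -17 dBFS, so stage 2 doesn't engage; output -21.8 dBFS.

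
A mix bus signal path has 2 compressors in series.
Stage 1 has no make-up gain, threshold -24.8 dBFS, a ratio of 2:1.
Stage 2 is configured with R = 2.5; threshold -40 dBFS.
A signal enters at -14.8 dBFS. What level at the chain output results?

-31.92 dBFS

Stage 1: overshoot 10 dB → 10/2 = 5 dB → -19.8 dBFS.
Stage 2: overshoot 20.2 dB → 20.2/2.5 = 8.08 dB → -31.92 dBFS.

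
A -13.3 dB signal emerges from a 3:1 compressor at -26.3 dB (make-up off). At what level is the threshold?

-32.8 dB

Gain reduction = -13.3 − (-26.3) = 13 dB; output overshoot = GR / (R − 1) = 13 / 2 = 6.5 dB.
Threshold = output − output overshoot = -26.3 − 6.5 = -32.8 dB.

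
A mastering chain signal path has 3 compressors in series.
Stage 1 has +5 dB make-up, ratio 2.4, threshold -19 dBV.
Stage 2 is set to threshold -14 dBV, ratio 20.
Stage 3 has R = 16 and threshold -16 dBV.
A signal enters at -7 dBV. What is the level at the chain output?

-15.859375 dBV

Stage 1: 12 dB above -19 dBV, reduced 2.4:1 to 5 dB above → -14 dBV; +5 dB make-up → -9 dBV.
Stage 2: 5 dB above -14 dBV, reduced 20:1 to 0.25 dB above → -13.75 dBV.
Stage 3: overshoot 2.25 dB → 2.25/16 = 0.140625 dB → -15.859375 dBV.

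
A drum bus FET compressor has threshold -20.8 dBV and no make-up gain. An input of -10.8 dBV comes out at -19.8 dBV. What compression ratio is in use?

10:1

Input overshoot = -10.8 − (-20.8) = 10 dB; output overshoot = -19.8 − (-20.8) = 1 dB.
Ratio = 10 / 1 = 10.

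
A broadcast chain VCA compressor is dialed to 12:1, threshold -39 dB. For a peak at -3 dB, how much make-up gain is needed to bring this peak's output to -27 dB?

Overshoot 36 dB → 36/12 = 3 dB after compression, so the compressed level is -39 + 3 = -36 dB.
Make-up = target − compressed = -27 − (-36) = 9 dB.

9 dB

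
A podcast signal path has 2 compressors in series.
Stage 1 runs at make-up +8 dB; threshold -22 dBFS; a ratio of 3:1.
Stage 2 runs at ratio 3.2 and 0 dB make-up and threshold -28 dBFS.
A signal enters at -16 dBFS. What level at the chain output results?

-23 dBFS

Stage 1: 6 dB above -22 dBFS, reduced 3:1 to 2 dB above → -20 dBFS; +8 dB make-up → -12 dBFS.
Stage 2: -12 dBFS is 16 dB over -28 dBFS; at 3.2:1 that becomes 5 dB over, giving -23 dBFS.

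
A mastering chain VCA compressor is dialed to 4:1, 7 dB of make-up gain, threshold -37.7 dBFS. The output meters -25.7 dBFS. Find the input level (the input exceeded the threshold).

Remove make-up: -25.7 − 7 = -32.7 dBFS.
Post-compression overshoot = -32.7 − (-37.7) = 5 dB.
Input overshoot = R × output overshoot = 20 dB → input = -37.7 + 20 = -17.7 dBFS.

-17.7 dBFS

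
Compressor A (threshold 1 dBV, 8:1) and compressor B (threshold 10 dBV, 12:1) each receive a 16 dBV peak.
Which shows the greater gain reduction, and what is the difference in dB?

A, by 7.625 dB

A: 15 dB over, compressed to 1.875 dB over, so 13.125 dB of GR.
B: 6 dB over, compressed to 0.5 dB over, so 5.5 dB of GR.
A applies 7.625 dB more gain reduction.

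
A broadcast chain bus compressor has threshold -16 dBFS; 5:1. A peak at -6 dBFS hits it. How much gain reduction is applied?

Overshoot = -6 − (-16) = 10 dB.
After 5:1 compression the overshoot becomes 10/5 = 2 dB.
So the signal is attenuated by 10 − 2 = 8 dB.

8 dB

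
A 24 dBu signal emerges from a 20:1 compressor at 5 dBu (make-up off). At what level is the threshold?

4 dBu

Let T be the threshold. Output overshoot = (input overshoot)/R, so 5 − T = (24 − T)/20.
20·(5 − T) = 24 − T → 19·T = 100 − 24 = 76.
T = 76/19 = 4 dBu.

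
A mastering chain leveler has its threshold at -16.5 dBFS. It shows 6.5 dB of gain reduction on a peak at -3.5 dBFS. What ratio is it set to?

Input overshoot = -3.5 − (-16.5) = 13 dB.
Output overshoot = 13 − 6.5 = 6.5 dB.
Ratio = input overshoot / output overshoot = 13 / 6.5 = 2.

2:1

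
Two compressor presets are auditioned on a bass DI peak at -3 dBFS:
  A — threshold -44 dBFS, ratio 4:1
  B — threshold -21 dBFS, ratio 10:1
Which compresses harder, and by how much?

A, by 14.55 dB

A: GR = 41 − 41/4 = 30.75 dB.
B: GR = 18 − 18/10 = 16.2 dB.
Difference: 14.55 dB in favour of A.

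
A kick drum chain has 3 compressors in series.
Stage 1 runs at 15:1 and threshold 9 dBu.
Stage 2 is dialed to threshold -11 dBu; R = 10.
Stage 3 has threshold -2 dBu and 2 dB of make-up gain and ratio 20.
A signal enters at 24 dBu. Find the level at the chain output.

Stage 1: 24 dBu is 15 dB over 9 dBu; at 15:1 that becomes 1 dB over, giving 10 dBu.
Stage 2: 10 dBu is 21 dB over -11 dBu; at 10:1 that becomes 2.1 dB over, giving -8.9 dBu.
Stage 3: -8.9 dBu ≤ -2 dBu, so stage 3 doesn't engage; make-up brings it to -6.9 dBu.

-6.9 dBu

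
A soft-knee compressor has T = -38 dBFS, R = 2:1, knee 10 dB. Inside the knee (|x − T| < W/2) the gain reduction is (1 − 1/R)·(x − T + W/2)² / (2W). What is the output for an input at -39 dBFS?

-39.4 dBFS

x − T + W/2 = -39 − (-38) + 5 = 4.
GR = (1 − 1/2) × 4² / 20 = 0.5 × 16 / 20 = 0.4 dB.
Output = -39 − 0.4 = -39.4 dBFS.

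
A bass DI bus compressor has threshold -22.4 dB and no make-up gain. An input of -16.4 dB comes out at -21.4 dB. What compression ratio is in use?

Input overshoot = -16.4 − (-22.4) = 6 dB; output overshoot = -21.4 − (-22.4) = 1 dB.
Ratio = 6 / 1 = 6.

6:1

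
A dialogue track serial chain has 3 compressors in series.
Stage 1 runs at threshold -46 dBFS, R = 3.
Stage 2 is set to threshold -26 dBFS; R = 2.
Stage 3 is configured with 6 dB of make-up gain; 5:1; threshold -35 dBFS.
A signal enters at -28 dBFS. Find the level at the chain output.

-34 dBFS

Stage 1: -28 dBFS is 18 dB over -46 dBFS; at 3:1 that becomes 6 dB over, giving -40 dBFS.
Stage 2: below threshold (-40 ≤ -26); passes unchanged; output -40 dBFS.
Stage 3: below threshold (-40 ≤ -35); passes unchanged; make-up brings it to -34 dBFS.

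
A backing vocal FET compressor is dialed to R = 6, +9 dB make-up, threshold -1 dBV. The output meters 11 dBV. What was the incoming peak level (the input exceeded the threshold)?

Before make-up, the level was 11 − 9 = 2 dBV.
That's 3 dB above the -1 dBV threshold.
Input overshoot = R × output overshoot = 18 dB → input = -1 + 18 = 17 dBV.

17 dBV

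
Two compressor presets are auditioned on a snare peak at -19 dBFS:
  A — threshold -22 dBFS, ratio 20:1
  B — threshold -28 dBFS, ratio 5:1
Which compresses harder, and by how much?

A: overshoot 3 dB → output overshoot 0.15 dB → GR 2.85 dB.
B: overshoot 9 dB → output overshoot 1.8 dB → GR 7.2 dB.
Difference: 4.35 dB in favour of B.

B, by 4.35 dB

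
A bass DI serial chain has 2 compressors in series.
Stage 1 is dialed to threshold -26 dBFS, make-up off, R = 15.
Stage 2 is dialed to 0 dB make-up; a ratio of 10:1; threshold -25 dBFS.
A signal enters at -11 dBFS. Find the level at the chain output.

Stage 1: 15 dB above -26 dBFS, reduced 15:1 to 1 dB above → -25 dBFS.
Stage 2: -25 dBFS ≤ -25 dBFS, so stage 2 doesn't engage; output -25 dBFS.

-25 dBFS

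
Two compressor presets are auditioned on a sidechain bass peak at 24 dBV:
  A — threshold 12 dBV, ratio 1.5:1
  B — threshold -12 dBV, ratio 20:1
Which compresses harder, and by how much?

B, by 30.2 dB

A: GR = 12 − 12/1.5 = 4 dB.
B: GR = 36 − 36/20 = 34.2 dB.
B reduces 30.2 dB more.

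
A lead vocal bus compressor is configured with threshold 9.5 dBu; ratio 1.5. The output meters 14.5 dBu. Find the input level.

17 dBu

That's 5 dB above the 9.5 dBu threshold.
Before 1.5:1 compression the overshoot was 5 × 1.5 = 7.5 dB, so input = 9.5 + 7.5 = 17 dBu.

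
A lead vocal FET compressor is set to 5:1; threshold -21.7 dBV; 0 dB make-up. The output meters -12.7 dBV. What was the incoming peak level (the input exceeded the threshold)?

23.3 dBV

That's 9 dB above the -21.7 dBV threshold.
Input overshoot = R × output overshoot = 45 dB → input = -21.7 + 45 = 23.3 dBV.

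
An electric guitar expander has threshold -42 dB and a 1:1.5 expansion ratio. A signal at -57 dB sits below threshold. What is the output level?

-64.5 dB

Undershoot = (-42) − (-57) = 15 dB.
At 1:1.5, that expands to 22.5 dB under threshold.
Output = -42 − 22.5 = -64.5 dB.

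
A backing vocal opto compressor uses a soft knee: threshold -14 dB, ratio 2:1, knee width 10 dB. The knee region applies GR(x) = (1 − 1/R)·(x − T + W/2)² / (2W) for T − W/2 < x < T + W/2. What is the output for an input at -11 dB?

-12.6 dB

x − T + W/2 = -11 − (-14) + 5 = 8.
GR = (1 − 1/2) × 8² / 20 = 0.5 × 64 / 20 = 1.6 dB.
Output = -11 − 1.6 = -12.6 dB.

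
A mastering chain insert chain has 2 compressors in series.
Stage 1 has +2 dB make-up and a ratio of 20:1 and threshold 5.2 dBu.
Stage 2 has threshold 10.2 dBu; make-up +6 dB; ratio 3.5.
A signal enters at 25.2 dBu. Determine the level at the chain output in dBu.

14.2 dBu

Stage 1: 25.2 dBu is 20 dB over 5.2 dBu; at 20:1 that becomes 1 dB over, giving 6.2 dBu; +2 dB make-up → 8.2 dBu.
Stage 2: 8.2 dBu ≤ 10.2 dBu, so stage 2 doesn't engage; make-up brings it to 14.2 dBu.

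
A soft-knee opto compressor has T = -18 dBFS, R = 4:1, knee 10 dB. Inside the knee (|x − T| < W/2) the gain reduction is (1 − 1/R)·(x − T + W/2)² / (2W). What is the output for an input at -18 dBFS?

-18.9375 dBFS

x − T + W/2 = -18 − (-18) + 5 = 5.
GR = (1 − 1/4) × 5² / 20 = 0.75 × 25 / 20 = 0.9375 dB.
Output = -18 − 0.9375 = -18.9375 dBFS.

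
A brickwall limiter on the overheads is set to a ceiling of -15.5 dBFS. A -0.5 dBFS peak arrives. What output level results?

-15.5 dBFS

A brickwall limiter is an ∞:1 compressor: any input above the ceiling is clamped to -15.5 dBFS.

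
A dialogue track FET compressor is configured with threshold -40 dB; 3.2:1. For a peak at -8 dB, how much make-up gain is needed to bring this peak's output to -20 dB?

10 dB

The peak compresses to -40 + 32/3.2 = -30 dB.
To reach -20 dB requires -20 − (-30) = 10 dB of make-up.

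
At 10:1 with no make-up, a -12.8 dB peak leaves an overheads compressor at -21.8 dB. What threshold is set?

Input is 10 dB above T (since output overshoot × R = input overshoot: (-21.8 − T)·10 = -12.8 − T gives T = -22.8 dB).
Check: -22.8 + (-12.8 − (-22.8))/10 = -22.8 + 1 = -21.8 dB. ✓

-22.8 dB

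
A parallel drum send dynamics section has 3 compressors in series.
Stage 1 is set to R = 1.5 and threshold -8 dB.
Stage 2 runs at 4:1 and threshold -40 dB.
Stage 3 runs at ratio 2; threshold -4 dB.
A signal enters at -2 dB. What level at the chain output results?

-31 dB

Stage 1: -2 dB is 6 dB over -8 dB; at 1.5:1 that becomes 4 dB over, giving -4 dB.
Stage 2: -4 dB is 36 dB over -40 dB; at 4:1 that becomes 9 dB over, giving -31 dB.
Stage 3: -31 dB ≤ -4 dB, so stage 3 doesn't engage; output -31 dB.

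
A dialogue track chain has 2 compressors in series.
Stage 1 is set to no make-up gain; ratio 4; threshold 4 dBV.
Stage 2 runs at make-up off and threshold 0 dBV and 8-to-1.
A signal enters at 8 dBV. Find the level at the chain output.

Stage 1: overshoot 4 dB → 4/4 = 1 dB → 5 dBV.
Stage 2: overshoot 5 dB → 5/8 = 0.625 dB → 0.625 dBV.

0.625 dBV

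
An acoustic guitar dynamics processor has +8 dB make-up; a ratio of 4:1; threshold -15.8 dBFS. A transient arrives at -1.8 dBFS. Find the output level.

-1.8 dBFS sits 14 dB over threshold.
4:1 compression reduces that to 14/4 = 3.5 dB over.
So the level is -15.8 + 3.5 = -12.3 dBFS; make-up adds 8 dB, giving -4.3 dBFS.

-4.3 dBFS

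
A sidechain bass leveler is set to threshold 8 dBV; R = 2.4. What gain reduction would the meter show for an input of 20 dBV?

20 dBV exceeds the threshold by 12 dB.
At 2.4:1, output sits 12/2.4 = 5 dB above threshold.
Gain reduction = 12 − 5 = 7 dB.

7 dB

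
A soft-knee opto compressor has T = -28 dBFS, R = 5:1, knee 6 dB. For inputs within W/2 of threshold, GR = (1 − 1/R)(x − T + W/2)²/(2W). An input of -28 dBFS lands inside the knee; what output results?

-28.6 dBFS

x − T + W/2 = -28 − (-28) + 3 = 3.
GR = (1 − 1/5) × 3² / 12 = 0.8 × 9 / 12 = 0.6 dB.
Output = -28 − 0.6 = -28.6 dBFS.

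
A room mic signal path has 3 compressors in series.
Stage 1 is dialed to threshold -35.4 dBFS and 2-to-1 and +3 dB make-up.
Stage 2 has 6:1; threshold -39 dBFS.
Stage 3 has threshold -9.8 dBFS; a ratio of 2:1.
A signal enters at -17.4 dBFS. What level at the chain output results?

-36.4 dBFS

Stage 1: -17.4 dBFS is 18 dB over -35.4 dBFS; at 2:1 that becomes 9 dB over, giving -26.4 dBFS; +3 dB make-up → -23.4 dBFS.
Stage 2: 15.6 dB above -39 dBFS, reduced 6:1 to 2.6 dB above → -36.4 dBFS.
Stage 3: -36.4 dBFS ≤ -9.8 dBFS, so stage 3 doesn't engage; output -36.4 dBFS.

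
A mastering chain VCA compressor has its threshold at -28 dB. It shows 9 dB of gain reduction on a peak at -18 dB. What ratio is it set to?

10:1

Input overshoot = -18 − (-28) = 10 dB.
Output overshoot = 10 − 9 = 1 dB.
Ratio = input overshoot / output overshoot = 10 / 1 = 10.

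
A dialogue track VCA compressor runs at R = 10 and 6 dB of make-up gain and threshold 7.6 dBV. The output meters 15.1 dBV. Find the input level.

Before make-up, the level was 15.1 − 6 = 9.1 dBV.
The compressed level sits 9.1 − 7.6 = 1.5 dB over threshold.
Input overshoot = R × output overshoot = 15 dB → input = 7.6 + 15 = 22.6 dBV.

22.6 dBV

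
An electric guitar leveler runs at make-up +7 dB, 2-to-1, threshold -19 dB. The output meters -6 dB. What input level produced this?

Stripping the +7 dB make-up gives -13 dB at the gain stage.
Post-compression overshoot = -13 − (-19) = 6 dB.
Before 2:1 compression the overshoot was 6 × 2 = 12 dB, so input = -19 + 12 = -7 dB.

-7 dB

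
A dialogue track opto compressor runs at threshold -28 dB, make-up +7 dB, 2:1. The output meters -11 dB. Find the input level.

Before make-up, the level was -11 − 7 = -18 dB.
Post-compression overshoot = -18 − (-28) = 10 dB.
Before 2:1 compression the overshoot was 10 × 2 = 20 dB, so input = -28 + 20 = -8 dB.

-8 dB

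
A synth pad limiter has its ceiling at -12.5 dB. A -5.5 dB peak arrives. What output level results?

A brickwall limiter is an ∞:1 compressor: any input above the ceiling is clamped to -12.5 dB.

-12.5 dB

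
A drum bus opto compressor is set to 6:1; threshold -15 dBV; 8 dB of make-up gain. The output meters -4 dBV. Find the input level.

3 dBV

Before make-up, the level was -4 − 8 = -12 dBV.
Post-compression overshoot = -12 − (-15) = 3 dB.
Before 6:1 compression the overshoot was 3 × 6 = 18 dB, so input = -15 + 18 = 3 dBV.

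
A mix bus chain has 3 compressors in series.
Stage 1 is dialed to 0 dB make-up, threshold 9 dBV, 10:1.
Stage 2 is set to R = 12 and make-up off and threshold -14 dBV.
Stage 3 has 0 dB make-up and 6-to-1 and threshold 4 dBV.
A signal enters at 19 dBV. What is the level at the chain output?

Stage 1: overshoot 10 dB → 10/10 = 1 dB → 10 dBV.
Stage 2: 24 dB above -14 dBV, reduced 12:1 to 2 dB above → -12 dBV.
Stage 3: -12 dBV ≤ 4 dBV, so stage 3 doesn't engage; output -12 dBV.

-12 dBV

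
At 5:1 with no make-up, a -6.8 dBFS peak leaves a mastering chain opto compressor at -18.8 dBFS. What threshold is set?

-21.8 dBFS

Let T be the threshold. Output overshoot = (input overshoot)/R, so -18.8 − T = (-6.8 − T)/5.
5·(-18.8 − T) = -6.8 − T → 4·T = -94 − (-6.8) = -87.2.
T = -87.2/4 = -21.8 dBFS.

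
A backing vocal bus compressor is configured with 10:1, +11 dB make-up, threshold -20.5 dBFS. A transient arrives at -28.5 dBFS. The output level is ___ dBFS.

-28.5 dBFS is 8 dB below the -20.5 dBFS threshold, so no gain reduction is applied.
Make-up gain adds 11 dB: -28.5 + 11 = -17.5 dBFS.

-17.5 dBFS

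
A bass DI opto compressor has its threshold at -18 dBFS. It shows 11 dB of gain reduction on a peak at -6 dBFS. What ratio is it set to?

Input overshoot = -6 − (-18) = 12 dB.
Output overshoot = 12 − 11 = 1 dB.
Ratio = input overshoot / output overshoot = 12 / 1 = 12.

12:1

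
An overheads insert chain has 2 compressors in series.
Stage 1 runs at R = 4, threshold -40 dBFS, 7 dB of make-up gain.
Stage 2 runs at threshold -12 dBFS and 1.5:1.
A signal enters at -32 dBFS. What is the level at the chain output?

Stage 1: 8 dB above -40 dBFS, reduced 4:1 to 2 dB above → -38 dBFS; +7 dB make-up → -31 dBFS.
Stage 2: below threshold (-31 ≤ -12); passes unchanged; output -31 dBFS.

-31 dBFS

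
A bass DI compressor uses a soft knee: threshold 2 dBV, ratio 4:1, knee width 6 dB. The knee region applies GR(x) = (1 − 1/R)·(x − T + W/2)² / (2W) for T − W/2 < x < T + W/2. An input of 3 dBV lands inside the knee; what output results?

2 dBV

x − T + W/2 = 3 − 2 + 3 = 4.
GR = (1 − 1/4) × 4² / 12 = 0.75 × 16 / 12 = 1 dB.
Output = 3 − 1 = 2 dBV.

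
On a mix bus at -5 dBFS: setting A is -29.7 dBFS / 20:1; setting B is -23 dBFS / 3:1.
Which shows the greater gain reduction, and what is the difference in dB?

A, by 11.465 dB

A: GR = 24.7 − 24.7/20 = 23.465 dB.
B: GR = 18 − 18/3 = 12 dB.
Difference: 11.465 dB in favour of A.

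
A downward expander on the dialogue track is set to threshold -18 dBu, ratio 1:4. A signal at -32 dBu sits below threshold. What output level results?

Below threshold, a 1:4 expander applies gain = (4−1)×(T − x) of attenuation.
(4−1) × 14 = 42 dB, so output = -32 − 42 = -74 dBu.

-74 dBu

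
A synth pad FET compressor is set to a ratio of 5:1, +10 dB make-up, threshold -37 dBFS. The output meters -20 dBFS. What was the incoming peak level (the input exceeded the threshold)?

Remove make-up: -20 − 10 = -30 dBFS.
The compressed level sits -30 − (-37) = 7 dB over threshold.
Undo the ratio: input overshoot = 7 × 5 = 35 dB, giving input = -2 dBFS.

-2 dBFS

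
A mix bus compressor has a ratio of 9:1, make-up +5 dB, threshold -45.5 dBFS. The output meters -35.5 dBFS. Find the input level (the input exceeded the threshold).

-0.5 dBFS

Stripping the +5 dB make-up gives -40.5 dBFS at the gain stage.
The compressed level sits -40.5 − (-45.5) = 5 dB over threshold.
Undo the ratio: input overshoot = 5 × 9 = 45 dB, giving input = -0.5 dBFS.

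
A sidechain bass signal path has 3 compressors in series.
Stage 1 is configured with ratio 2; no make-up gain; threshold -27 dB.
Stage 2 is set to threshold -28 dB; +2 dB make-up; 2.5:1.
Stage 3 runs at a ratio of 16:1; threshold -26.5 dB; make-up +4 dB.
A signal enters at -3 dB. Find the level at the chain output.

-22.14375 dB

Stage 1: -3 dB is 24 dB over -27 dB; at 2:1 that becomes 12 dB over, giving -15 dB.
Stage 2: 13 dB above -28 dB, reduced 2.5:1 to 5.2 dB above → -22.8 dB; +2 dB make-up → -20.8 dB.
Stage 3: -20.8 dB is 5.7 dB over -26.5 dB; at 16:1 that becomes 0.35625 dB over, giving -26.14375 dB; +4 dB make-up → -22.14375 dB.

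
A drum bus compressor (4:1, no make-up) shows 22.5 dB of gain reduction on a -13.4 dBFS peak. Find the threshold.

Let T be the threshold. Output overshoot = (input overshoot)/R, so -35.9 − T = (-13.4 − T)/4.
4·(-35.9 − T) = -13.4 − T → 3·T = -143.6 − (-13.4) = -130.2.
T = -130.2/3 = -43.4 dBFS.

-43.4 dBFS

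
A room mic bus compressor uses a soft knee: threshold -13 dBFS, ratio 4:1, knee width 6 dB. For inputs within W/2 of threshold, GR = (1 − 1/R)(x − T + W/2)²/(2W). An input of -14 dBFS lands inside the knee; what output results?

x − T + W/2 = -14 − (-13) + 3 = 2.
GR = (1 − 1/4) × 2² / 12 = 0.75 × 4 / 12 = 0.25 dB.
Output = -14 − 0.25 = -14.25 dBFS.

-14.25 dBFS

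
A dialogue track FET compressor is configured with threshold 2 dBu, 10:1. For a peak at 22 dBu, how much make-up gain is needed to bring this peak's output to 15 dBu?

Overshoot 20 dB → 20/10 = 2 dB after compression, so the compressed level is 2 + 2 = 4 dBu.
Make-up = target − compressed = 15 − 4 = 11 dB.

11 dB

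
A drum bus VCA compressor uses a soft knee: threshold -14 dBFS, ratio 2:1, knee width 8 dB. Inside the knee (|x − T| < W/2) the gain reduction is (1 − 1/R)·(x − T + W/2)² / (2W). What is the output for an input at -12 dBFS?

-13.125 dBFS

x − T + W/2 = -12 − (-14) + 4 = 6.
GR = (1 − 1/2) × 6² / 16 = 0.5 × 36 / 16 = 1.125 dB.
Output = -12 − 1.125 = -13.125 dBFS.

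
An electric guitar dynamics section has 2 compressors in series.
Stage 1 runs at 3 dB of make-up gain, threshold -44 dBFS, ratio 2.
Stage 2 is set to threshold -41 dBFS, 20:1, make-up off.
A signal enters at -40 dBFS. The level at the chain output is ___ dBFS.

-40.9 dBFS

Stage 1: overshoot 4 dB → 4/2 = 2 dB → -42 dBFS; +3 dB make-up → -39 dBFS.
Stage 2: -39 dBFS is 2 dB over -41 dBFS; at 20:1 that becomes 0.1 dB over, giving -40.9 dBFS.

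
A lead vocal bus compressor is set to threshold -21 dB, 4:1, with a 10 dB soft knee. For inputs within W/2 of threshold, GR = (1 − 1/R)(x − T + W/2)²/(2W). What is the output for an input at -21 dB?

-21.9375 dB

x − T + W/2 = -21 − (-21) + 5 = 5.
GR = (1 − 1/4) × 5² / 20 = 0.75 × 25 / 20 = 0.9375 dB.
Output = -21 − 0.9375 = -21.9375 dB.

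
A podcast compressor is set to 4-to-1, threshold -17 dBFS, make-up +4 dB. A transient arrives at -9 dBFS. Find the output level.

-9 dBFS sits 8 dB over threshold.
4:1 compression reduces that to 8/4 = 2 dB over.
So the level is -17 + 2 = -15 dBFS; make-up adds 4 dB, giving -11 dBFS.

-11 dBFS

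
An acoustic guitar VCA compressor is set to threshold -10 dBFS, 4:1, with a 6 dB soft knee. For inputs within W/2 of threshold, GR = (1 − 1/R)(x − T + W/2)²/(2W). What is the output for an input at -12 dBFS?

-12.0625 dBFS

x − T + W/2 = -12 − (-10) + 3 = 1.
GR = (1 − 1/4) × 1² / 12 = 0.75 × 1 / 12 = 0.0625 dB.
Output = -12 − 0.0625 = -12.0625 dBFS.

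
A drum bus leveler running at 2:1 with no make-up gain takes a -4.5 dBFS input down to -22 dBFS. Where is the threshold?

Let T be the threshold. Output overshoot = (input overshoot)/R, so -22 − T = (-4.5 − T)/2.
2·(-22 − T) = -4.5 − T → 1·T = -44 − (-4.5) = -39.5.
T = -39.5/1 = -39.5 dBFS.

-39.5 dBFS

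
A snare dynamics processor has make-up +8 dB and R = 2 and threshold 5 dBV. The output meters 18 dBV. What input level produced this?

15 dBV

Before make-up, the level was 18 − 8 = 10 dBV.
That's 5 dB above the 5 dBV threshold.
Before 2:1 compression the overshoot was 5 × 2 = 10 dB, so input = 5 + 10 = 15 dBV.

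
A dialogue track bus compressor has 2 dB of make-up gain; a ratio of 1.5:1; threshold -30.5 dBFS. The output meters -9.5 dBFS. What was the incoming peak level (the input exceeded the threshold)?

-2 dBFS

Before make-up, the level was -9.5 − 2 = -11.5 dBFS.
The compressed level sits -11.5 − (-30.5) = 19 dB over threshold.
Input overshoot = R × output overshoot = 28.5 dB → input = -30.5 + 28.5 = -2 dBFS.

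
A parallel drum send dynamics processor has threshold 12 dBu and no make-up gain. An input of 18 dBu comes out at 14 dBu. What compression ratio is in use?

Input overshoot = 18 − 12 = 6 dB; output overshoot = 14 − 12 = 2 dB.
Ratio = 6 / 2 = 3.

3:1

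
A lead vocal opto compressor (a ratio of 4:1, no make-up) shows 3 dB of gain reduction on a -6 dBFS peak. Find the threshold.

Let T be the threshold. Output overshoot = (input overshoot)/R, so -9 − T = (-6 − T)/4.
4·(-9 − T) = -6 − T → 3·T = -36 − (-6) = -30.
T = -30/3 = -10 dBFS.

-10 dBFS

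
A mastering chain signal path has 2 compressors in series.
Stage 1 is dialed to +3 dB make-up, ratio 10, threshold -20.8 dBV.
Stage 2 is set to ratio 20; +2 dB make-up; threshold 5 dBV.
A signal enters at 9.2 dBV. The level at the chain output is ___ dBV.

-12.8 dBV

Stage 1: overshoot 30 dB → 30/10 = 3 dB → -17.8 dBV; +3 dB make-up → -14.8 dBV.
Stage 2: below threshold (-14.8 ≤ 5); passes unchanged; make-up brings it to -12.8 dBV.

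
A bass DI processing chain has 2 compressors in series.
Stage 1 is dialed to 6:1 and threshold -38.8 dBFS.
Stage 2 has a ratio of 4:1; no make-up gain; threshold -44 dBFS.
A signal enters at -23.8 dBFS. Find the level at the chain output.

-42.075 dBFS

Stage 1: overshoot 15 dB → 15/6 = 2.5 dB → -36.3 dBFS.
Stage 2: overshoot 7.7 dB → 7.7/4 = 1.925 dB → -42.075 dBFS.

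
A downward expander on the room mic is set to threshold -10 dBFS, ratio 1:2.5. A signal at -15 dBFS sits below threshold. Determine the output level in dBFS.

-22.5 dBFS

The input is 5 dB below the -10 dBFS threshold.
A 1:2.5 expander multiplies undershoot by 2.5: 5 × 2.5 = 12.5 dB below threshold.
Output = -10 − 12.5 = -22.5 dBFS.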